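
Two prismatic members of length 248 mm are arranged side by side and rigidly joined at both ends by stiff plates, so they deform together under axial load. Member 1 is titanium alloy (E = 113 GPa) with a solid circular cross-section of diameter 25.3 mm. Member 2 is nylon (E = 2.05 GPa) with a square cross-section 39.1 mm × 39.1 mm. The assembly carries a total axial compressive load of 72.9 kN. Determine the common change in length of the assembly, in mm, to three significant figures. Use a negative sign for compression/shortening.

-0.302 mm

A_1 = 502.7 mm².
A_2 = 1529 mm².
Equal strain + equilibrium ⇒ each member carries load in proportion to AE: A₁E₁ = 56810000 N, A₂E₂ = 3134000 N, ΣAE = 59940000 N.
δ = PL/ΣAE = -72900·248/59940000 = -0.3016 mm.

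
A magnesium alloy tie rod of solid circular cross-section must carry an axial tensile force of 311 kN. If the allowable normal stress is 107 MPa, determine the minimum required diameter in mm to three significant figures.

60.8 mm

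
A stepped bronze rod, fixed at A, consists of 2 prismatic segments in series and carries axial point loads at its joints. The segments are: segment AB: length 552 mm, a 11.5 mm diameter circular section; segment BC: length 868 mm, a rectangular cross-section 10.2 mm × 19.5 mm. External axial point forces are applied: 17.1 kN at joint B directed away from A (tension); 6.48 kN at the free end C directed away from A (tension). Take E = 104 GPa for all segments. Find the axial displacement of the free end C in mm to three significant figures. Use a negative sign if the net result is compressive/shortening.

Internal axial forces (sectioning from the free end, tension +): N_BC = 6.48 kN, N_AB = 23.58 kN.
A_AB = 103.9 mm².
A_BC = 198.9 mm².
δ_AB = 23580·552/(103.9·104000) = 1.205 mm
δ_BC = 6480·868/(198.9·104000) = 0.2719 mm
δ = Σδ_i = 1.477 mm.

1.48 mm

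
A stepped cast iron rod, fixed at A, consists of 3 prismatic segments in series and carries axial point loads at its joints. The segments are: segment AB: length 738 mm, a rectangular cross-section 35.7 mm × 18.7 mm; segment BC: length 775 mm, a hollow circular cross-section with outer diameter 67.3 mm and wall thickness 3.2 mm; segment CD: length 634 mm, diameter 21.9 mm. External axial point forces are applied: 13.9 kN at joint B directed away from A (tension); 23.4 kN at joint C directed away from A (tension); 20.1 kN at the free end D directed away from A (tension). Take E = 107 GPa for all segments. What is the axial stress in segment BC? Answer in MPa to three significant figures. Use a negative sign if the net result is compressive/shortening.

67.5 MPa

Internal axial forces (sectioning from the free end, tension +): N_CD = 20.1 kN, N_BC = 43.5 kN, N_AB = 57.4 kN.
A_BC = 644.4 mm².
σ_BC = N_BC/A_BC = 43500/644.4 = 67.5 MPa.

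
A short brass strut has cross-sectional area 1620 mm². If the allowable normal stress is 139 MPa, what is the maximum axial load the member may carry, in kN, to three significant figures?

225 kN

P_max = σ_allow · A = 139 · 1620 = 225200 N = 225.2 kN.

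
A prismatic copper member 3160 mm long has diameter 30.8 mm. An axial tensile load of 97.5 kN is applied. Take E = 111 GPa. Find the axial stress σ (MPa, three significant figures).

131 MPa

A = 745.1 mm².
σ = N/A = 97500/745.1 = 130.9 MPa.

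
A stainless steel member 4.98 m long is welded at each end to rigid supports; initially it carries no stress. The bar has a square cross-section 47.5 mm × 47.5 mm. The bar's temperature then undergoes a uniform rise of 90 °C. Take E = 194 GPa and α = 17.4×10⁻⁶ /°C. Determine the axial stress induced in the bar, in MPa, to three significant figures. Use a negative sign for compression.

Free thermal expansion αLΔT = 17.4e-6 · 4980 · 90 = 7.799 mm.
The walls impose strain ε = −(7.799)/4980 = -1.5660e-03; σ = Eε = 194000 · -1.5660e-03 = -303.8 MPa.

-304 MPa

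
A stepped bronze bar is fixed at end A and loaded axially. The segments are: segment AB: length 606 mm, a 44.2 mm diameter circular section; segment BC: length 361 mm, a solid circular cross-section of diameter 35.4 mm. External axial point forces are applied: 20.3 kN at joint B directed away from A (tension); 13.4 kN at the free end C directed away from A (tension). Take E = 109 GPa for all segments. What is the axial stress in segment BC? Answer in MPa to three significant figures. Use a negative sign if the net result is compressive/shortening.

Internal axial forces (sectioning from the free end, tension +): N_BC = 13.4 kN, N_AB = 33.7 kN.
A_BC = 984.2 mm².
σ_BC = N_BC/A_BC = 13400/984.2 = 13.61 MPa.

13.6 MPa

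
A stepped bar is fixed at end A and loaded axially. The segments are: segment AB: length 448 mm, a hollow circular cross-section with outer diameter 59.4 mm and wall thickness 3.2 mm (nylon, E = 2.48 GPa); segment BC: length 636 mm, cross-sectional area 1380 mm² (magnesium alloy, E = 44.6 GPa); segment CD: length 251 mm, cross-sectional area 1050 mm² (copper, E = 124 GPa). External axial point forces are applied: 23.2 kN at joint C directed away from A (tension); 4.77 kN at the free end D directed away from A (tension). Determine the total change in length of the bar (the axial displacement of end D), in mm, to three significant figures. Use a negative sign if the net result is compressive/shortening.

Internal axial forces (sectioning from the free end, tension +): N_CD = 4.77 kN, N_BC = 27.97 kN, N_AB = 27.97 kN.
A_AB = 565 mm².
δ_AB = 27970·448/(565·2480) = 8.943 mm
δ_BC = 27970·636/(1380·44600) = 0.289 mm
δ_CD = 4770·251/(1050·124000) = 0.009196 mm
δ = Σδ_i = 9.241 mm.

9.24 mm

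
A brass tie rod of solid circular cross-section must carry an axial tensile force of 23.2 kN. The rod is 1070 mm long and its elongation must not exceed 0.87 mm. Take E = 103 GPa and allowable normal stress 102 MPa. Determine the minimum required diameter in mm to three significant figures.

18.8 mm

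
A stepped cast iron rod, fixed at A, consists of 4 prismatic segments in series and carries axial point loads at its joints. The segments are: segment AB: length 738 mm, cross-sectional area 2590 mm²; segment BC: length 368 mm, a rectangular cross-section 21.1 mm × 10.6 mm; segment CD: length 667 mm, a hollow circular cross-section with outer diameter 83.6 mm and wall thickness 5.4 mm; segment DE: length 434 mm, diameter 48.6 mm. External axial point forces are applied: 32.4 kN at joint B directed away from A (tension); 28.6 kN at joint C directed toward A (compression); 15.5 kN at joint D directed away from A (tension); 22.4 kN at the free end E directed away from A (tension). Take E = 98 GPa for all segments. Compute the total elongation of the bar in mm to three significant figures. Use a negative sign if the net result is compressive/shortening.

0.525 mm

Internal axial forces (sectioning from the free end, tension +): N_DE = 22.4 kN, N_CD = 37.9 kN, N_BC = 9.3 kN, N_AB = 41.7 kN.
A_BC = 223.7 mm².
A_CD = 1327 mm².
A_DE = 1855 mm².
δ_AB = 41700·738/(2590·98000) = 0.1212 mm
δ_BC = 9300·368/(223.7·98000) = 0.1561 mm
δ_CD = 37900·667/(1327·98000) = 0.1944 mm
δ_DE = 22400·434/(1855·98000) = 0.05347 mm
δ = Σδ_i = 0.5253 mm.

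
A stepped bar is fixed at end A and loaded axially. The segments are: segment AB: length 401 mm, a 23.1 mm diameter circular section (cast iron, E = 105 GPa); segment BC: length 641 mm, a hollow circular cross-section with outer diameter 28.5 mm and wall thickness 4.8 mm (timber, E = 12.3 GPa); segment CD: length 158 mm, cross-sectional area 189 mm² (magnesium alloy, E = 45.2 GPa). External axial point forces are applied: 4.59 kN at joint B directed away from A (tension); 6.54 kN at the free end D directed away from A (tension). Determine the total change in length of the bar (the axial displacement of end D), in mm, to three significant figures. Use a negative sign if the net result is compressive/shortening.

Internal axial forces (sectioning from the free end, tension +): N_CD = 6.54 kN, N_BC = 6.54 kN, N_AB = 11.13 kN.
A_AB = 419.1 mm².
A_BC = 357.4 mm².
δ_AB = 11130·401/(419.1·105000) = 0.1014 mm
δ_BC = 6540·641/(357.4·12300) = 0.9537 mm
δ_CD = 6540·158/(189·45200) = 0.121 mm
δ = Σδ_i = 1.176 mm.

1.18 mm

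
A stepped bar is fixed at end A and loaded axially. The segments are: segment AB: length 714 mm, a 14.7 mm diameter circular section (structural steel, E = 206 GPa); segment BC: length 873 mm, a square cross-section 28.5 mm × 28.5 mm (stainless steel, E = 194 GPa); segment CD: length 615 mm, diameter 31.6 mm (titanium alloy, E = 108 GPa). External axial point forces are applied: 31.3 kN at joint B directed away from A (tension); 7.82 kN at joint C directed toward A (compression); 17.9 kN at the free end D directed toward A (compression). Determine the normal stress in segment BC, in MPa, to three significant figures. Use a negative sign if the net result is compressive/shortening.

Internal axial forces (sectioning from the free end, tension +): N_CD = -17.9 kN, N_BC = -25.72 kN, N_AB = 5.58 kN.
A_BC = 812.2 mm².
σ_BC = N_BC/A_BC = -25720/812.2 = -31.67 MPa.

-31.7 MPa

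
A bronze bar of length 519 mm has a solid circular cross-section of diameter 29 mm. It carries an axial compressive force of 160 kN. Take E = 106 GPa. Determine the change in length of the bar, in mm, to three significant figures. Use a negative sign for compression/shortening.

-1.19 mm

A = 660.5 mm².
δ_mech = NL/(AE) = -160000·519/(660.5·106000) = -1.186 mm.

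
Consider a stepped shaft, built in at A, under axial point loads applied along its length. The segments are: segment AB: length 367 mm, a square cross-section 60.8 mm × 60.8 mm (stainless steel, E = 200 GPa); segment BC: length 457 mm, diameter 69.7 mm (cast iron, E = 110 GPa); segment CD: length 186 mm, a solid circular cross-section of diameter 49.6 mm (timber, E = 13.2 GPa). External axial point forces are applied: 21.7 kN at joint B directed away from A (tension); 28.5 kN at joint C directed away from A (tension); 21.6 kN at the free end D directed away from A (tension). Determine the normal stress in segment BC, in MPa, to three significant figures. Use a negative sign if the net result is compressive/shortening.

Internal axial forces (sectioning from the free end, tension +): N_CD = 21.6 kN, N_BC = 50.1 kN, N_AB = 71.8 kN.
A_BC = 3816 mm².
σ_BC = N_BC/A_BC = 50100/3816 = 13.13 MPa.

13.1 MPa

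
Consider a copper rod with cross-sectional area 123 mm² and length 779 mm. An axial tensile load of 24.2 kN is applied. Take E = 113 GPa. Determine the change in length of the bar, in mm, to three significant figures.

1.36 mm

δ_mech = NL/(AE) = 24200·779/(123·113000) = 1.356 mm.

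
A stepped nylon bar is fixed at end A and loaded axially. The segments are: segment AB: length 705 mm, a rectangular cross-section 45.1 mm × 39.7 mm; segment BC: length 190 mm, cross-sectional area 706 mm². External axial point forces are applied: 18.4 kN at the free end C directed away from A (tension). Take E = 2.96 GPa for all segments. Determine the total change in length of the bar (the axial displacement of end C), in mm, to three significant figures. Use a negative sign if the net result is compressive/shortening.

4.12 mm

Internal axial forces (sectioning from the free end, tension +): N_BC = 18.4 kN, N_AB = 18.4 kN.
A_AB = 1790 mm².
δ_AB = 18400·705/(1790·2960) = 2.448 mm
δ_BC = 18400·190/(706·2960) = 1.673 mm
δ = Σδ_i = 4.121 mm.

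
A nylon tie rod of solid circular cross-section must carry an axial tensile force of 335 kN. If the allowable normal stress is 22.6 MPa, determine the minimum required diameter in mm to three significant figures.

Required area A ≥ P/σ_allow = 335000/22.6 = 14820 mm².
For a solid circular section, d ≥ √(4A/π) = 137.4 mm.

137 mm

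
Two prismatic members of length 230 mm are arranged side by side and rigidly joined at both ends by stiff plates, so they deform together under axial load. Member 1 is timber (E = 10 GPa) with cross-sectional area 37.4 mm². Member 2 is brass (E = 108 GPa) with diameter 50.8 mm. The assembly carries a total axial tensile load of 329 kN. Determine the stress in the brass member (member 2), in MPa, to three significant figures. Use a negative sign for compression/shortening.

A_2 = 2027 mm².
Equal strain + equilibrium ⇒ each member carries load in proportion to AE: A₁E₁ = 374000 N, A₂E₂ = 218900000 N, ΣAE = 219300000 N.
σ₂ = P·E₂/ΣAE = 329000·108000/219300000 = 162 MPa.

162 MPa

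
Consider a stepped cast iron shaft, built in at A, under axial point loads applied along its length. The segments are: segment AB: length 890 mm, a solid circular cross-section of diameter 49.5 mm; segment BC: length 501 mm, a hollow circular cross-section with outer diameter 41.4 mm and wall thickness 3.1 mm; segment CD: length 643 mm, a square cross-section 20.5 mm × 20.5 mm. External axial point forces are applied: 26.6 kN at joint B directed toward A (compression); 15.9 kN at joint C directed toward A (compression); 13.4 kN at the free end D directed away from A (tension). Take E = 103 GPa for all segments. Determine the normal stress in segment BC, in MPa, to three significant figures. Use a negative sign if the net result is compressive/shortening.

-6.70 MPa

Internal axial forces (sectioning from the free end, tension +): N_CD = 13.4 kN, N_BC = -2.5 kN, N_AB = -29.1 kN.
A_BC = 373 mm².
σ_BC = N_BC/A_BC = -2500/373 = -6.702 MPa.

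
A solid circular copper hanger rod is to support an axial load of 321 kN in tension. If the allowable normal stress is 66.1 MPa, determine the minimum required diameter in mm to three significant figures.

78.6 mm

Required area A ≥ P/σ_allow = 321000/66.1 = 4856 mm².
For a solid circular section, d ≥ √(4A/π) = 78.63 mm.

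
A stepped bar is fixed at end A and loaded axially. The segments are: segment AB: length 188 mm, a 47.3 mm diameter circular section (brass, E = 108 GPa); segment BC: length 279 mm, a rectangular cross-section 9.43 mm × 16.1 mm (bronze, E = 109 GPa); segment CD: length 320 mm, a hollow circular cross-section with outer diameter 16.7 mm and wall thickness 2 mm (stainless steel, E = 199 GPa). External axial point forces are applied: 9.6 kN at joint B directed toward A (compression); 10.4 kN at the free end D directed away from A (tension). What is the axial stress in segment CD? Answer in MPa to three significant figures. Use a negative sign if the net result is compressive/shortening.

113 MPa

Internal axial forces (sectioning from the free end, tension +): N_CD = 10.4 kN, N_BC = 10.4 kN, N_AB = 0.8 kN.
A_CD = 92.36 mm².
σ_CD = N_CD/A_CD = 10400/92.36 = 112.6 MPa.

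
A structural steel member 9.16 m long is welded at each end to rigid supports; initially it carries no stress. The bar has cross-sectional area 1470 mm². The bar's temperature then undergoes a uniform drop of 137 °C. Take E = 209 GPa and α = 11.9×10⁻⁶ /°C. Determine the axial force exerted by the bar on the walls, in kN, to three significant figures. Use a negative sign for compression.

501 kN

Free thermal expansion αLΔT = 11.9e-6 · 9160 · -137 = -14.93 mm.
The walls impose strain ε = −(-14.93)/9160 = 1.6303e-03; σ = Eε = 209000 · 1.6303e-03 = 340.7 MPa.
Wall reaction R = σ·A = 340.7·1470 = 500900 N = 500.9 kN.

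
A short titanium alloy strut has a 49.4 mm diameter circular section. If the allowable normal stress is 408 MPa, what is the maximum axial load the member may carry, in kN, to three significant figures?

A = 1917 mm².
P_max = σ_allow · A = 408 · 1917 = 782000 N = 782 kN.

782 kN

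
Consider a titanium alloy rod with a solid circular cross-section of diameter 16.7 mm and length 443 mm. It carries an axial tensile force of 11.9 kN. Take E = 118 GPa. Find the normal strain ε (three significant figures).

A = 219 mm².
σ = N/A = 54.33 MPa; ε = σ/E = 54.33/118000 = 4.604e-04.

4.60e-04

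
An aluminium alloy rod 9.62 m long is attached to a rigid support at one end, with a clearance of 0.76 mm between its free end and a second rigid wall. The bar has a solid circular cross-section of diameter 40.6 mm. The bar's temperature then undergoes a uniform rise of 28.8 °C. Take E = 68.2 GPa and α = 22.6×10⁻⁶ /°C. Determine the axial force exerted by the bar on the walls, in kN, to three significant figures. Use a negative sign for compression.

Free thermal expansion αLΔT = 22.6e-6 · 9620 · 28.8 = 6.261 mm.
The walls engage after the gap closes; constrained expansion = 6.261 − 0.76 = 5.501 mm.
The walls impose strain ε = −(5.501)/9620 = -5.7188e-04; σ = Eε = 68200 · -5.7188e-04 = -39 MPa.
Wall reaction R = σ·A = -39·1295 = -50490 N = -50.49 kN.

-50.5 kN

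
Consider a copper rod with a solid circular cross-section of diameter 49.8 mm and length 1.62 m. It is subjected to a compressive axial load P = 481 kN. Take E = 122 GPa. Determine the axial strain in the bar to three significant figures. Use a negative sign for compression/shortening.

-0.00202

A = 1948 mm².
σ = N/A = -246.9 MPa; ε = σ/E = -246.9/122000 = -2.024e-03.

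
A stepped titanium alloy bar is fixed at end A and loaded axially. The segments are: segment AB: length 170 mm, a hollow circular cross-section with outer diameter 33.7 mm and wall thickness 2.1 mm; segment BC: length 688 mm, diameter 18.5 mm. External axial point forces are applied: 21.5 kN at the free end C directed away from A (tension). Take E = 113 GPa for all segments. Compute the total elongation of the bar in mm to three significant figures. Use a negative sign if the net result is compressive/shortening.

0.642 mm

Internal axial forces (sectioning from the free end, tension +): N_BC = 21.5 kN, N_AB = 21.5 kN.
A_AB = 208.5 mm².
A_BC = 268.8 mm².
δ_AB = 21500·170/(208.5·113000) = 0.1552 mm
δ_BC = 21500·688/(268.8·113000) = 0.487 mm
δ = Σδ_i = 0.6421 mm.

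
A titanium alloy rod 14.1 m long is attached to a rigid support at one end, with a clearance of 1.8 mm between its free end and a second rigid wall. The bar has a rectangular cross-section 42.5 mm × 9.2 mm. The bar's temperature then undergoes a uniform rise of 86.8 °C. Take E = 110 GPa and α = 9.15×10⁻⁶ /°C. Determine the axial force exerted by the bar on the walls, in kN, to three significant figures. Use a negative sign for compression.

-28.7 kN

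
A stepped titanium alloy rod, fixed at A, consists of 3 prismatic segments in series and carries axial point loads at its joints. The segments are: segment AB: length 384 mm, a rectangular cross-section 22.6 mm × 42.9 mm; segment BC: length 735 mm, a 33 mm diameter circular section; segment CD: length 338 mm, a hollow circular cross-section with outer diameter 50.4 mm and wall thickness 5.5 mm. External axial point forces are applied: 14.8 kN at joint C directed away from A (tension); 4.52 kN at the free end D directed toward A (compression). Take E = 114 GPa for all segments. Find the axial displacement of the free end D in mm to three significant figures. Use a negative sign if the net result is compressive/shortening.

0.0959 mm

Internal axial forces (sectioning from the free end, tension +): N_CD = -4.52 kN, N_BC = 10.28 kN, N_AB = 10.28 kN.
A_AB = 969.5 mm².
A_BC = 855.3 mm².
A_CD = 775.8 mm².
δ_AB = 10280·384/(969.5·114000) = 0.03572 mm
δ_BC = 10280·735/(855.3·114000) = 0.07749 mm
δ_CD = -4520·338/(775.8·114000) = -0.01727 mm
δ = Σδ_i = 0.09593 mm.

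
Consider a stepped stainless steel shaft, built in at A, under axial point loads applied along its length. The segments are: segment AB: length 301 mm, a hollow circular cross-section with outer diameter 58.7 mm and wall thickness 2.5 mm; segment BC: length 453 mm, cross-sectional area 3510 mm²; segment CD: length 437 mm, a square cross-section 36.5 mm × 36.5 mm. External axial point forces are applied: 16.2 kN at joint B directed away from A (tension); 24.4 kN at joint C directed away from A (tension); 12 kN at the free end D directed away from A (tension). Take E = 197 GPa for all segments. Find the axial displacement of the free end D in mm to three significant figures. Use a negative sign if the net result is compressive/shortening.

Internal axial forces (sectioning from the free end, tension +): N_CD = 12 kN, N_BC = 36.4 kN, N_AB = 52.6 kN.
A_AB = 441.4 mm².
A_CD = 1332 mm².
δ_AB = 52600·301/(441.4·197000) = 0.1821 mm
δ_BC = 36400·453/(3510·197000) = 0.02385 mm
δ_CD = 12000·437/(1332·197000) = 0.01998 mm
δ = Σδ_i = 0.2259 mm.

0.226 mm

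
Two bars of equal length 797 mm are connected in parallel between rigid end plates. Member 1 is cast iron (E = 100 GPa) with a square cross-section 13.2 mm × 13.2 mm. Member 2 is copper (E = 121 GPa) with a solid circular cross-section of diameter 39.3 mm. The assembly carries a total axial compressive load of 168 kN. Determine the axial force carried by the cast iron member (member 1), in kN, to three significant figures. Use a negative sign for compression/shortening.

-17.8 kN

A_1 = 174.2 mm².
A_2 = 1213 mm².
Equal strain + equilibrium ⇒ each member carries load in proportion to AE: A₁E₁ = 17420000 N, A₂E₂ = 146800000 N, ΣAE = 164200000 N.
F₁ = P·A₁E₁/ΣAE = -168000·17420000/164200000 = -17830 N.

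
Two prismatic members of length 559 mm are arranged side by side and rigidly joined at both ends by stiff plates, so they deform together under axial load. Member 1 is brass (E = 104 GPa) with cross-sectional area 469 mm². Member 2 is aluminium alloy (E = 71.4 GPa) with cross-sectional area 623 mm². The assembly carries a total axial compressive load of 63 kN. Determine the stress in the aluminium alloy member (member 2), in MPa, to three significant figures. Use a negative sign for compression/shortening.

-48.2 MPa

Equal strain + equilibrium ⇒ each member carries load in proportion to AE: A₁E₁ = 48780000 N, A₂E₂ = 44480000 N, ΣAE = 93260000 N.
σ₂ = P·E₂/ΣAE = -63000·71400/93260000 = -48.23 MPa.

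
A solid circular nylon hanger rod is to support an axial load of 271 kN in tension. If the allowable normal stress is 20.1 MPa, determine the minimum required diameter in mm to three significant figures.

Required area A ≥ P/σ_allow = 271000/20.1 = 13480 mm².
For a solid circular section, d ≥ √(4A/π) = 131 mm.

131 mm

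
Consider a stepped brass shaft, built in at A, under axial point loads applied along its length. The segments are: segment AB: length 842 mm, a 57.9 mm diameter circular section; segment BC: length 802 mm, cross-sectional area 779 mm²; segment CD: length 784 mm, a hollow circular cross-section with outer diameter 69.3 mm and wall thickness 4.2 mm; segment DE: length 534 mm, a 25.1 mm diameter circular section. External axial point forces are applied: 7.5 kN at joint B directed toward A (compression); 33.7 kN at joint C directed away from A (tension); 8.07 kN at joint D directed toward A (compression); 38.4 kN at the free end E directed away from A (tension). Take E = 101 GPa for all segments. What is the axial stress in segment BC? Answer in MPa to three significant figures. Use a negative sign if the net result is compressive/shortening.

82.2 MPa

Internal axial forces (sectioning from the free end, tension +): N_DE = 38.4 kN, N_CD = 30.33 kN, N_BC = 64.03 kN, N_AB = 56.53 kN.
σ_BC = N_BC/A_BC = 64030/779 = 82.2 MPa.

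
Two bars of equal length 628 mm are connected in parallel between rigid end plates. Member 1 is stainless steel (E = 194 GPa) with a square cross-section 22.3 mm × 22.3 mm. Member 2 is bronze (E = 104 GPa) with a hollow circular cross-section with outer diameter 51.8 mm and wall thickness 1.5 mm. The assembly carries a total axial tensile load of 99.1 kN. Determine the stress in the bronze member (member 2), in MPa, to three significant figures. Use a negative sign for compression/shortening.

A_1 = 497.3 mm².
A_2 = 237 mm².
Equal strain + equilibrium ⇒ each member carries load in proportion to AE: A₁E₁ = 96470000 N, A₂E₂ = 24650000 N, ΣAE = 121100000 N.
σ₂ = P·E₂/ΣAE = 99100·104000/121100000 = 85.09 MPa.

85.1 MPa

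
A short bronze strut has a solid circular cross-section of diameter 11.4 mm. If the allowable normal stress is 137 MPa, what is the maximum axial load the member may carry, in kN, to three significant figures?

14.0 kN

A = 102.1 mm².
P_max = σ_allow · A = 137 · 102.1 = 13980 N = 13.98 kN.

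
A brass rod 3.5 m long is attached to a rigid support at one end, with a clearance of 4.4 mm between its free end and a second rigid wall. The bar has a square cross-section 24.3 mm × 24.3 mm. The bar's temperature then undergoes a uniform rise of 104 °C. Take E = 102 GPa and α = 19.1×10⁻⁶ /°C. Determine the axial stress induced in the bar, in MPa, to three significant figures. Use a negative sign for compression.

-74.4 MPa

Free thermal expansion αLΔT = 19.1e-6 · 3500 · 104 = 6.952 mm.
The walls engage after the gap closes; constrained expansion = 6.952 − 4.4 = 2.552 mm.
The walls impose strain ε = −(2.552)/3500 = -7.2926e-04; σ = Eε = 102000 · -7.2926e-04 = -74.38 MPa.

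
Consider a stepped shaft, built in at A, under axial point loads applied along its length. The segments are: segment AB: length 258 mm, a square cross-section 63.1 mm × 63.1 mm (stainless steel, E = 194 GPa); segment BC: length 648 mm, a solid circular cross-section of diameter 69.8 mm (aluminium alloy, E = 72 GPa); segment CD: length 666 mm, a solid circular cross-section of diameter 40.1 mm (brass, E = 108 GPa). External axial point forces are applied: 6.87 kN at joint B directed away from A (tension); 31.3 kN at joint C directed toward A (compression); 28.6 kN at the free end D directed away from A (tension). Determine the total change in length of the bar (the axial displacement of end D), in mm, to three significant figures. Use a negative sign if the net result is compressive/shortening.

0.135 mm

Internal axial forces (sectioning from the free end, tension +): N_CD = 28.6 kN, N_BC = -2.7 kN, N_AB = 4.17 kN.
A_AB = 3982 mm².
A_BC = 3826 mm².
A_CD = 1263 mm².
δ_AB = 4170·258/(3982·194000) = 0.001393 mm
δ_BC = -2700·648/(3826·72000) = -0.00635 mm
δ_CD = 28600·666/(1263·108000) = 0.1396 mm
δ = Σδ_i = 0.1347 mm.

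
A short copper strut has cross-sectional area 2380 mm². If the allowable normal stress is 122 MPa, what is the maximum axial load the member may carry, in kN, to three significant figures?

P_max = σ_allow · A = 122 · 2380 = 290400 N = 290.4 kN.

290 kN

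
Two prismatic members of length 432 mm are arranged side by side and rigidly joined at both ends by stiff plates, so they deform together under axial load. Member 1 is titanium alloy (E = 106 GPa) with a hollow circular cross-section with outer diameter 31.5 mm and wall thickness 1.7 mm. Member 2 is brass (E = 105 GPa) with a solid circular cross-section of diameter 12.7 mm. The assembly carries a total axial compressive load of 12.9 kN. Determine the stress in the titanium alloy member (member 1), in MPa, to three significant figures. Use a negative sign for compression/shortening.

A_1 = 159.2 mm².
A_2 = 126.7 mm².
Equal strain + equilibrium ⇒ each member carries load in proportion to AE: A₁E₁ = 16870000 N, A₂E₂ = 13300000 N, ΣAE = 30170000 N.
σ₁ = P·E₁/ΣAE = -12900·106000/30170000 = -45.32 MPa.

-45.3 MPa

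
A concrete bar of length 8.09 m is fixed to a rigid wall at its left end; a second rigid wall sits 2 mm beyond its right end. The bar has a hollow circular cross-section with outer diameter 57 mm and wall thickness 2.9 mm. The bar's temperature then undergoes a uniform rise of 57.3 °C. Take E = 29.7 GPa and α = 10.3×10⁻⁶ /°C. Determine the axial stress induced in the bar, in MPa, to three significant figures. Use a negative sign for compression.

-10.2 MPa

Free thermal expansion αLΔT = 10.3e-6 · 8090 · 57.3 = 4.775 mm.
The walls engage after the gap closes; constrained expansion = 4.775 − 2 = 2.775 mm.
The walls impose strain ε = −(2.775)/8090 = -3.4297e-04; σ = Eε = 29700 · -3.4297e-04 = -10.19 MPa.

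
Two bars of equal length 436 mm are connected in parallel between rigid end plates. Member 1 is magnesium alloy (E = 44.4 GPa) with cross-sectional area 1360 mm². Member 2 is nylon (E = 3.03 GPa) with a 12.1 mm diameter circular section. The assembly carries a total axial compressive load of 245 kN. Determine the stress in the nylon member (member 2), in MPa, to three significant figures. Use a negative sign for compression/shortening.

-12.2 MPa

A_2 = 115 mm².
Equal strain + equilibrium ⇒ each member carries load in proportion to AE: A₁E₁ = 60380000 N, A₂E₂ = 348400 N, ΣAE = 60730000 N.
σ₂ = P·E₂/ΣAE = -245000·3030/60730000 = -12.22 MPa.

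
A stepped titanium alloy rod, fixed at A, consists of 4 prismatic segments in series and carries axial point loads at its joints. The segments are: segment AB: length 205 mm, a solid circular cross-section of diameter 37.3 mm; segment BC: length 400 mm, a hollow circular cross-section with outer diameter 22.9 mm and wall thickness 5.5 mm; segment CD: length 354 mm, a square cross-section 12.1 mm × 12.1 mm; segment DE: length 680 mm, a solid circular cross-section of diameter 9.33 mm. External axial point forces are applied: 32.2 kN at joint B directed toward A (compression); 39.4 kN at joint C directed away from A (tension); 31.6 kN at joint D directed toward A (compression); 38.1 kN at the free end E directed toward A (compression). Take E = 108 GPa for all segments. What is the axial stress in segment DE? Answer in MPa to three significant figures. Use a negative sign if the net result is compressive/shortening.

-557 MPa

Internal axial forces (sectioning from the free end, tension +): N_DE = -38.1 kN, N_CD = -69.7 kN, N_BC = -30.3 kN, N_AB = -62.5 kN.
A_DE = 68.37 mm².
σ_DE = N_DE/A_DE = -38100/68.37 = -557.3 MPa.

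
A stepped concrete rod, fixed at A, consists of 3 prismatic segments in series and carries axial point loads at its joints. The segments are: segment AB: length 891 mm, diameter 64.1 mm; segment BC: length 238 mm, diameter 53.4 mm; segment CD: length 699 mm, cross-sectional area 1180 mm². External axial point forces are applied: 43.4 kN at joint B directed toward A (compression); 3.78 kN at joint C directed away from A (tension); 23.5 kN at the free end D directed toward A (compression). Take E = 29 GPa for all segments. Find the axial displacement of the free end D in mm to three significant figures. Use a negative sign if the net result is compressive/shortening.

Internal axial forces (sectioning from the free end, tension +): N_CD = -23.5 kN, N_BC = -19.72 kN, N_AB = -63.12 kN.
A_AB = 3227 mm².
A_BC = 2240 mm².
δ_AB = -63120·891/(3227·29000) = -0.601 mm
δ_BC = -19720·238/(2240·29000) = -0.07226 mm
δ_CD = -23500·699/(1180·29000) = -0.48 mm
δ = Σδ_i = -1.153 mm.

-1.15 mm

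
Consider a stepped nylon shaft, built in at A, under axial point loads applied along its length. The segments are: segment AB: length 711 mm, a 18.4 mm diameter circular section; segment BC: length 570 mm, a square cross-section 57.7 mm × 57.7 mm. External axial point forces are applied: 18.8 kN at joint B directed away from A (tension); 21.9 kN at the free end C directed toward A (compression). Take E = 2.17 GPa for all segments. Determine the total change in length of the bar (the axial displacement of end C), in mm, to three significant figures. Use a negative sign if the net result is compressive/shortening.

-5.55 mm

Internal axial forces (sectioning from the free end, tension +): N_BC = -21.9 kN, N_AB = -3.1 kN.
A_AB = 265.9 mm².
A_BC = 3329 mm².
δ_AB = -3100·711/(265.9·2170) = -3.82 mm
δ_BC = -21900·570/(3329·2170) = -1.728 mm
δ = Σδ_i = -5.548 mm.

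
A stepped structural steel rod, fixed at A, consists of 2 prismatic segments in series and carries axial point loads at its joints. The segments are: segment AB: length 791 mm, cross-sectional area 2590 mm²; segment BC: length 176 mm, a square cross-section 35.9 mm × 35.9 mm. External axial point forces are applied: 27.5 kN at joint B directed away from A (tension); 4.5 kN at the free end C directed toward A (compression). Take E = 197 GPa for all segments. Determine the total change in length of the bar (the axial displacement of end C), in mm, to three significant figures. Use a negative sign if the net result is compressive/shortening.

0.0325 mm

Internal axial forces (sectioning from the free end, tension +): N_BC = -4.5 kN, N_AB = 23 kN.
A_BC = 1289 mm².
δ_AB = 23000·791/(2590·197000) = 0.03566 mm
δ_BC = -4500·176/(1289·197000) = -0.003119 mm
δ = Σδ_i = 0.03254 mm.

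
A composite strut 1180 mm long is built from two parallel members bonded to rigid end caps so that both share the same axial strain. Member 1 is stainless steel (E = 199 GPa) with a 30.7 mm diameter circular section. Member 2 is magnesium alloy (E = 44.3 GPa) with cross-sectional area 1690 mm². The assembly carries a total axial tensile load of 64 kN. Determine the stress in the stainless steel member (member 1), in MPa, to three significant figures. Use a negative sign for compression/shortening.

57.3 MPa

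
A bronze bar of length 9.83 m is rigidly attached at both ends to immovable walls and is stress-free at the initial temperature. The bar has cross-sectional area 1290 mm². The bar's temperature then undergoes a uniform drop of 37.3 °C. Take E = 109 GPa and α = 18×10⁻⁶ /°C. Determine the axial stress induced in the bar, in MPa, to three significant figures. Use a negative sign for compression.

Free thermal expansion αLΔT = 18e-6 · 9830 · -37.3 = -6.6 mm.
The walls impose strain ε = −(-6.6)/9830 = 6.7140e-04; σ = Eε = 109000 · 6.7140e-04 = 73.18 MPa.

73.2 MPa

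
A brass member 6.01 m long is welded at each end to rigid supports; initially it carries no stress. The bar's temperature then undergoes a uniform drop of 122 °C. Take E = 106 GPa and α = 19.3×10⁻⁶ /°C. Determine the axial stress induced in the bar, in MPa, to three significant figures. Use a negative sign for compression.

Free thermal expansion αLΔT = 19.3e-6 · 6010 · -122 = -14.15 mm.
The walls impose strain ε = −(-14.15)/6010 = 2.3546e-03; σ = Eε = 106000 · 2.3546e-03 = 249.6 MPa.

250 MPa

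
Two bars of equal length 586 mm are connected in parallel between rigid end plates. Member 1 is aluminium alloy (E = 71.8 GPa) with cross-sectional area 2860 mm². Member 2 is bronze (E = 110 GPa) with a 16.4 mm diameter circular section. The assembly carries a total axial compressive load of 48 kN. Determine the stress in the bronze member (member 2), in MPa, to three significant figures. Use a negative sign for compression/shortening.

-23.1 MPa

A_2 = 211.2 mm².
Equal strain + equilibrium ⇒ each member carries load in proportion to AE: A₁E₁ = 205300000 N, A₂E₂ = 23240000 N, ΣAE = 228600000 N.
σ₂ = P·E₂/ΣAE = -48000·110000/228600000 = -23.1 MPa.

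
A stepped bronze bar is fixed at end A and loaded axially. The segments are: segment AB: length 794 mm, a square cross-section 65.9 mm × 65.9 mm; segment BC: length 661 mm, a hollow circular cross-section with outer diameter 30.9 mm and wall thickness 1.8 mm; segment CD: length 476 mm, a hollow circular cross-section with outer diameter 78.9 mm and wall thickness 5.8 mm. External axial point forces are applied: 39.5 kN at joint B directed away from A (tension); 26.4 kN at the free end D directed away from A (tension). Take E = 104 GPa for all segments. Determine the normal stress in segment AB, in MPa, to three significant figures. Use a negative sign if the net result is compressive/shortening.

Internal axial forces (sectioning from the free end, tension +): N_CD = 26.4 kN, N_BC = 26.4 kN, N_AB = 65.9 kN.
A_AB = 4343 mm².
σ_AB = N_AB/A_AB = 65900/4343 = 15.17 MPa.

15.2 MPa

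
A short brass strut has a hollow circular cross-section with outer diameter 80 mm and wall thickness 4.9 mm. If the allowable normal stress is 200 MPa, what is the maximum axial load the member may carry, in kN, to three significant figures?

231 kN

A = 1156 mm².
P_max = σ_allow · A = 200 · 1156 = 231200 N = 231.2 kN.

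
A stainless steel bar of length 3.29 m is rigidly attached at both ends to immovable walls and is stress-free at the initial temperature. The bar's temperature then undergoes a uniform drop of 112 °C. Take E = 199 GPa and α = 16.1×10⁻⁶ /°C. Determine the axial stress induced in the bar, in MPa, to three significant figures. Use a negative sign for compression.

359 MPa

Free thermal expansion αLΔT = 16.1e-6 · 3290 · -112 = -5.933 mm.
The walls impose strain ε = −(-5.933)/3290 = 1.8032e-03; σ = Eε = 199000 · 1.8032e-03 = 358.8 MPa.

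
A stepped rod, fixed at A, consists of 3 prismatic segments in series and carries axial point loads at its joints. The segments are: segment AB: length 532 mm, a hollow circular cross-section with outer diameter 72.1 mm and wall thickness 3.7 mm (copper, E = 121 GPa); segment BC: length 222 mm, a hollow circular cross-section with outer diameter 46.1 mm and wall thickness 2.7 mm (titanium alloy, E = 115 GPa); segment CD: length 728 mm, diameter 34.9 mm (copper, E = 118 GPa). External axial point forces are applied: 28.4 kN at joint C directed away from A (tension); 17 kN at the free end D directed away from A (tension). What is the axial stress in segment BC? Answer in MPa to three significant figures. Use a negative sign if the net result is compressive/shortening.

Internal axial forces (sectioning from the free end, tension +): N_CD = 17 kN, N_BC = 45.4 kN, N_AB = 45.4 kN.
A_BC = 368.1 mm².
σ_BC = N_BC/A_BC = 45400/368.1 = 123.3 MPa.

123 MPa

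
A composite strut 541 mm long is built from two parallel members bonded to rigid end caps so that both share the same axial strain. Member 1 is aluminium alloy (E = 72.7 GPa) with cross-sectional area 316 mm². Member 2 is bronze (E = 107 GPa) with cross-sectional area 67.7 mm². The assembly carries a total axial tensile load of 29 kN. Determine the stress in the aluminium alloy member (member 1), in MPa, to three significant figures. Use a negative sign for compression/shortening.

Equal strain + equilibrium ⇒ each member carries load in proportion to AE: A₁E₁ = 22970000 N, A₂E₂ = 7244000 N, ΣAE = 30220000 N.
σ₁ = P·E₁/ΣAE = 29000·72700/30220000 = 69.77 MPa.

69.8 MPa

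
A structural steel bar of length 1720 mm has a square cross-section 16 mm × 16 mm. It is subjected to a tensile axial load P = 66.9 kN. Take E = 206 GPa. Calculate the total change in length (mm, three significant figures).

A = 256 mm².
δ_mech = NL/(AE) = 66900·1720/(256·206000) = 2.182 mm.

2.18 mm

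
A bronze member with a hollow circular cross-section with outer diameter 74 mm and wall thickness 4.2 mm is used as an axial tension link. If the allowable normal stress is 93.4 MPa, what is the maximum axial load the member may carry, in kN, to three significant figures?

A = 921 mm².
P_max = σ_allow · A = 93.4 · 921 = 86020 N = 86.02 kN.

86.0 kN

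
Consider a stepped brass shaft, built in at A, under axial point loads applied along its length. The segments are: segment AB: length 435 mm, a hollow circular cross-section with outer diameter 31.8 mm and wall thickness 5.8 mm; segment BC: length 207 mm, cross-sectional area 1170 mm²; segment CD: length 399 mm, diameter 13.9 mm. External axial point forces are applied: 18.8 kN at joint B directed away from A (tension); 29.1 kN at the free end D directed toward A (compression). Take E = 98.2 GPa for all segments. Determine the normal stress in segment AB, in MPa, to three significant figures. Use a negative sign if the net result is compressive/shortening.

-21.7 MPa

Internal axial forces (sectioning from the free end, tension +): N_CD = -29.1 kN, N_BC = -29.1 kN, N_AB = -10.3 kN.
A_AB = 473.8 mm².
σ_AB = N_AB/A_AB = -10300/473.8 = -21.74 MPa.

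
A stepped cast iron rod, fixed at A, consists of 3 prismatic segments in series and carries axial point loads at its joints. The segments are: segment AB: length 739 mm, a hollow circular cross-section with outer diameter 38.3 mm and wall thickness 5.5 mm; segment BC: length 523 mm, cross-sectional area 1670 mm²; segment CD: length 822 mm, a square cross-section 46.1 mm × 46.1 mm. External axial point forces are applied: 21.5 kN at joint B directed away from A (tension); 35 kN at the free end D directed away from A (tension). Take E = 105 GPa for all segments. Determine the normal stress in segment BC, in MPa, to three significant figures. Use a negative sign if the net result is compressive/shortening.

21.0 MPa

Internal axial forces (sectioning from the free end, tension +): N_CD = 35 kN, N_BC = 35 kN, N_AB = 56.5 kN.
σ_BC = N_BC/A_BC = 35000/1670 = 20.96 MPa.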